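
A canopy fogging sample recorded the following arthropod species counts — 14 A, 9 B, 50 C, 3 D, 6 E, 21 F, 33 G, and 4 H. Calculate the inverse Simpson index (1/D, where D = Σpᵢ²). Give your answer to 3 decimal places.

4.487

Total N = 14+9+50+3+6+21+33+4 = 140, so the proportions are 0.1, 0.0642857, 0.3571429, 0.0214286, 0.0428571, 0.15, 0.2357143, 0.0285714 (working shown to 7 dp, full precision carried).
D = 0.1² + 0.0642857² + 0.3571429² + 0.0214286² + 0.0428571² + 0.15² + 0.2357143² + 0.0285714² = 0.0100000 + 0.0041327 + 0.1275510 + 0.0004592 + 0.0018367 + 0.0225000 + 0.0555612 + 0.0008163 = 0.2228571.
So 1/D = 4.48718, i.e. 4.487 to 3 decimal places.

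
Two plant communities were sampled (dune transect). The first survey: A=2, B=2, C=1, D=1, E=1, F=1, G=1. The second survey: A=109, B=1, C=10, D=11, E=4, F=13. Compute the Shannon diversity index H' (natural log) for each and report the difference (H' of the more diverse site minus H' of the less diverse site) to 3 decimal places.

0.944

The first survey: N=9, proportions 0.22222, 0.22222, 0.11111, 0.11111, 0.11111, 0.11111, 0.11111, giving H' = 1.88916 (working shown to 5 dp, full precision carried).
The second survey: N=148, proportions 0.73649, 0.00676, 0.06757, 0.07432, 0.02703, 0.08784, giving H' = 0.94553.
Difference = |1.88916 − 0.94553| = 0.94363, i.e. 0.944 to 3 decimal places.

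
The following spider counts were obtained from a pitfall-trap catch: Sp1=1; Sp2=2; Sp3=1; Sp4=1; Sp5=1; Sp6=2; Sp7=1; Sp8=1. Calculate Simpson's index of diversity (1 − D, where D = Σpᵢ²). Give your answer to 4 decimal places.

Total N = 1+2+1+1+1+2+1+1 = 10, so the proportions are 0.1, 0.2, 0.1, 0.1, 0.1, 0.2, 0.1, 0.1 (working shown to 6 dp, full precision carried).
D = 0.1² + 0.2² + 0.1² + 0.1² + 0.1² + 0.2² + 0.1² + 0.1² = 0.010000 + 0.040000 + 0.010000 + 0.010000 + 0.010000 + 0.040000 + 0.010000 + 0.010000 = 0.140000.
So 1 − D = 0.860000, i.e. 0.8600 to 4 decimal places.

0.8600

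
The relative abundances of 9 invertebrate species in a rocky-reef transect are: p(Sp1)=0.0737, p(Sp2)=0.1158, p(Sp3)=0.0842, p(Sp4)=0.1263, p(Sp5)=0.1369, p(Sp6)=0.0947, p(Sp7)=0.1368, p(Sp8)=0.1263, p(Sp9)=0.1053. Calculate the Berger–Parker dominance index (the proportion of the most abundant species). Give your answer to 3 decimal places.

The largest proportion is 0.1369, i.e. d = 0.137 to 3 decimal places.

0.137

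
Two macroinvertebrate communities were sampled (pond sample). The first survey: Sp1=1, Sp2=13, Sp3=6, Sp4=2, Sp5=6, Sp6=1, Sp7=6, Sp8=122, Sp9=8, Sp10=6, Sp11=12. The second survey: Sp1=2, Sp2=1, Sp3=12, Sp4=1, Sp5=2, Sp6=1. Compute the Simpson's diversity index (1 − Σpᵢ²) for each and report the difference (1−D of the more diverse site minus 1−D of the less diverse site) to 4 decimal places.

0.0308

The first survey: N=183, proportions 0.005464, 0.071038, 0.032787, 0.010929, 0.032787, 0.005464, 0.032787, 0.666667, 0.043716, 0.032787, 0.065574, giving 1−D = 0.539819 (working shown to 6 dp, full precision carried).
The second survey: N=19, proportions 0.105263, 0.052632, 0.631579, 0.052632, 0.105263, 0.052632, giving 1−D = 0.570637.
Difference = |0.539819 − 0.570637| = 0.030818, i.e. 0.0308 to 4 decimal places.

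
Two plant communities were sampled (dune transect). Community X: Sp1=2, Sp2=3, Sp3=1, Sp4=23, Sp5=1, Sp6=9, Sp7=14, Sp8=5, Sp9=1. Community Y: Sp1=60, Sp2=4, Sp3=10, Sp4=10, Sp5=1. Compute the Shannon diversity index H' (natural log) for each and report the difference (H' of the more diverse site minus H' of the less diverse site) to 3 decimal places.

0.733

Community X: N=59, proportions 0.0338983, 0.0508475, 0.0169492, 0.3898305, 0.0169492, 0.1525424, 0.2372881, 0.0847458, 0.0169492, giving H' = 1.6780881 (working shown to 7 dp, full precision carried).
Community Y: N=85, proportions 0.7058824, 0.0470588, 0.1176471, 0.1176471, 0.0117647, giving H' = 0.9455036.
Difference = |1.6780881 − 0.9455036| = 0.7325845, i.e. 0.733 to 3 decimal places.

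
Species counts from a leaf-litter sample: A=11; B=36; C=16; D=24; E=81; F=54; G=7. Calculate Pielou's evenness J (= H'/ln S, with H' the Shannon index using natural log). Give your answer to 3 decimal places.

0.860

Total N = 11+36+16+24+81+54+7 = 229, so the proportions are 0.04803, 0.15721, 0.06987, 0.1048, 0.35371, 0.23581, 0.03057 (working shown to 5 dp, full precision carried).
H' = −Σ pᵢ ln pᵢ = −((-0.14583) + (-0.29086) + (-0.18593) + (-0.23640) + (-0.36760) + (-0.34068) + (-0.10661)) = 1.67392.
With S = 7 species, ln S = 1.94591, so J = 1.67392/1.94591 = 0.86022, i.e. 0.860 to 3 decimal places.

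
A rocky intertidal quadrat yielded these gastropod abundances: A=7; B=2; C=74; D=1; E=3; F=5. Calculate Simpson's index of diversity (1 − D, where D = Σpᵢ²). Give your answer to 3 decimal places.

Total N = 7+2+74+1+3+5 = 92, so the proportions are 0.07609, 0.02174, 0.80435, 0.01087, 0.03261, 0.05435 (working shown to 5 dp, full precision carried).
D = 0.07609² + 0.02174² + 0.80435² + 0.01087² + 0.03261² + 0.05435² = 0.00579 + 0.00047 + 0.64698 + 0.00012 + 0.00106 + 0.00295 = 0.65737.
So 1 − D = 0.34263, i.e. 0.343 to 3 decimal places.

0.343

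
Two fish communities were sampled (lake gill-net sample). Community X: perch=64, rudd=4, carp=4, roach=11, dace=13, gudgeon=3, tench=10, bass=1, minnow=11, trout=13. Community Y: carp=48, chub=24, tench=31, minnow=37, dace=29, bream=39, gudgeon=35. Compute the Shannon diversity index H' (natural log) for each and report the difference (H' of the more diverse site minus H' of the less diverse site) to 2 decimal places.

Community X: N=134, proportions 0.4776, 0.0299, 0.0299, 0.0821, 0.097, 0.0224, 0.0746, 0.0075, 0.0821, 0.097, giving H' = 1.7410 (working shown to 4 dp, full precision carried).
Community Y: N=243, proportions 0.1975, 0.0988, 0.1276, 0.1523, 0.1193, 0.1605, 0.144, giving H' = 1.9247.
Difference = |1.7410 − 1.9247| = 0.1837, i.e. 0.18 to 2 decimal places.

0.18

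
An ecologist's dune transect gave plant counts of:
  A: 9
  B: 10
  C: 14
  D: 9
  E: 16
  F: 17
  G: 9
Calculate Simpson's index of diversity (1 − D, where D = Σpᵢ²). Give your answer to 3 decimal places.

0.846

Total N = 9+10+14+9+16+17+9 = 84, so the proportions are 0.10714, 0.11905, 0.16667, 0.10714, 0.19048, 0.20238, 0.10714 (working shown to 5 dp, full precision carried).
D = 0.10714² + 0.11905² + 0.16667² + 0.10714² + 0.19048² + 0.20238² + 0.10714² = 0.01148 + 0.01417 + 0.02778 + 0.01148 + 0.03628 + 0.04096 + 0.01148 = 0.15363.
So 1 − D = 0.84637, i.e. 0.846 to 3 decimal places.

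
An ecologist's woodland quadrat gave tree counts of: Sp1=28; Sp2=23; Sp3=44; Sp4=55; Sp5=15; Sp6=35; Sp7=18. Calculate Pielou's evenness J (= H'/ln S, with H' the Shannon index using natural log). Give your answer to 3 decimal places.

0.953

Total N = 28+23+44+55+15+35+18 = 218, so the proportions are 0.12844, 0.1055, 0.20183, 0.25229, 0.06881, 0.16055, 0.08257 (working shown to 5 dp, full precision carried).
H' = −Σ pᵢ ln pᵢ = −((-0.26360) + (-0.23728) + (-0.32300) + (-0.34745) + (-0.18416) + (-0.29367) + (-0.20594)) = 1.85509.
With S = 7 species, ln S = 1.94591, so J = 1.85509/1.94591 = 0.95333, i.e. 0.953 to 3 decimal places.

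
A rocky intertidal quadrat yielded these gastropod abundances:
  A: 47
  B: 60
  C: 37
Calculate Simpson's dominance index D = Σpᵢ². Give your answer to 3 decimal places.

0.346

Total N = 47+60+37 = 144, so the proportions are 0.32639, 0.41667, 0.25694 (working shown to 5 dp, full precision carried).
D = 0.32639² + 0.41667² + 0.25694² = 0.10653 + 0.17361 + 0.06602 = 0.34616.
To 3 decimal places, D = 0.346.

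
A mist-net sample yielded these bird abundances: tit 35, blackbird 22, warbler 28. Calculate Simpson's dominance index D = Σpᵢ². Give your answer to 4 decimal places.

Total N = 35+22+28 = 85, so the proportions are 0.411765, 0.258824, 0.329412 (working shown to 6 dp, full precision carried).
D = 0.411765² + 0.258824² + 0.329412² = 0.169550 + 0.066990 + 0.108512 = 0.345052.
To 4 decimal places, D = 0.3451.

0.3451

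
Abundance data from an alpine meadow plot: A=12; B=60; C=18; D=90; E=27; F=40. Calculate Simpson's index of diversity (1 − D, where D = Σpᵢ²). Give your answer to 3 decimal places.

0.762

Total N = 12+60+18+90+27+40 = 247, so the proportions are 0.04858, 0.24291, 0.07287, 0.36437, 0.10931, 0.16194 (working shown to 5 dp, full precision carried).
D = 0.04858² + 0.24291² + 0.07287² + 0.36437² + 0.10931² + 0.16194² = 0.00236 + 0.05901 + 0.00531 + 0.13277 + 0.01195 + 0.02623 = 0.23762.
So 1 − D = 0.76238, i.e. 0.762 to 3 decimal places.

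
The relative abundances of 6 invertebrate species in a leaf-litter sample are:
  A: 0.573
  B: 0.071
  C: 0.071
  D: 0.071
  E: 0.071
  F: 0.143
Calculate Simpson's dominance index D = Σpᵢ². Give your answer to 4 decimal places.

0.3689

D = 0.573² + 0.071² + 0.071² + 0.071² + 0.071² + 0.143² = 0.328329 + 0.005041 + 0.005041 + 0.005041 + 0.005041 + 0.020449 = 0.368942 (working shown to 6 dp, full precision carried).
To 4 decimal places, D = 0.3689.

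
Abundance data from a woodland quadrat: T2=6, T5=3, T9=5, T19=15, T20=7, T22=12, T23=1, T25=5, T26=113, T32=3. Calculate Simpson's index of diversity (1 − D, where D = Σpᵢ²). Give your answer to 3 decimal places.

0.540

Total N = 6+3+5+15+7+12+1+5+113+3 = 170, so the proportions are 0.03529, 0.01765, 0.02941, 0.08824, 0.04118, 0.07059, 0.00588, 0.02941, 0.66471, 0.01765 (working shown to 5 dp, full precision carried).
D = 0.03529² + 0.01765² + 0.02941² + 0.08824² + 0.04118² + 0.07059² + 0.00588² + 0.02941² + 0.66471² + 0.01765² = 0.00125 + 0.00031 + 0.00087 + 0.00779 + 0.00170 + 0.00498 + 0.00003 + 0.00087 + 0.44183 + 0.00031 = 0.45993.
So 1 − D = 0.54007, i.e. 0.540 to 3 decimal places.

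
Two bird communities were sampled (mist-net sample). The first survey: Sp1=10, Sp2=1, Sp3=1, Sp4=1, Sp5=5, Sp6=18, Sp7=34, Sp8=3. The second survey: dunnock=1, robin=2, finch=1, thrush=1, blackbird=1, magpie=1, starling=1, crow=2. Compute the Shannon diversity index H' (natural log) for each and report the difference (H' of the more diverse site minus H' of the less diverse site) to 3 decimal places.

0.561

The first survey: N=73, proportions 0.136986, 0.013699, 0.013699, 0.013699, 0.068493, 0.246575, 0.465753, 0.041096, giving H' = 1.464544 (working shown to 6 dp, full precision carried).
The second survey: N=10, proportions 0.1, 0.2, 0.1, 0.1, 0.1, 0.1, 0.1, 0.2, giving H' = 2.025326.
Difference = |1.464544 − 2.025326| = 0.560782, i.e. 0.561 to 3 decimal places.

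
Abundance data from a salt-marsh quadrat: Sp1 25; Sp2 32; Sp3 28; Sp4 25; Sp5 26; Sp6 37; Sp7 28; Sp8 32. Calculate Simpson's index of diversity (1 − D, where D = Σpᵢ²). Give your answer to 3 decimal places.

Total N = 25+32+28+25+26+37+28+32 = 233, so the proportions are 0.1073, 0.13734, 0.12017, 0.1073, 0.11159, 0.1588, 0.12017, 0.13734 (working shown to 5 dp, full precision carried).
D = 0.1073² + 0.13734² + 0.12017² + 0.1073² + 0.11159² + 0.1588² + 0.12017² + 0.13734² = 0.01151 + 0.01886 + 0.01444 + 0.01151 + 0.01245 + 0.02522 + 0.01444 + 0.01886 = 0.12730.
So 1 − D = 0.87270, i.e. 0.873 to 3 decimal places.

0.873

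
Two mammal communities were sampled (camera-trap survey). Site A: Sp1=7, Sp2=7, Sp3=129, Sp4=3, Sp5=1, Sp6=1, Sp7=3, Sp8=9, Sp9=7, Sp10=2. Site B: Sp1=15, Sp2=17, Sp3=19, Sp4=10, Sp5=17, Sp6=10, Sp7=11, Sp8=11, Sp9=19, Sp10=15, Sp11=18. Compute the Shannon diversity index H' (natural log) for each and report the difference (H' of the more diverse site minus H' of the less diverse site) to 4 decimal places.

Site A: N=169, proportions 0.04142, 0.04142, 0.763314, 0.017751, 0.005917, 0.005917, 0.017751, 0.053254, 0.04142, 0.011834, giving H' = 1.014319 (working shown to 6 dp, full precision carried).
Site B: N=162, proportions 0.092593, 0.104938, 0.117284, 0.061728, 0.104938, 0.061728, 0.067901, 0.067901, 0.117284, 0.092593, 0.111111, giving H' = 2.369747.
Difference = |1.014319 − 2.369747| = 1.355428, i.e. 1.3554 to 4 decimal places.

1.3554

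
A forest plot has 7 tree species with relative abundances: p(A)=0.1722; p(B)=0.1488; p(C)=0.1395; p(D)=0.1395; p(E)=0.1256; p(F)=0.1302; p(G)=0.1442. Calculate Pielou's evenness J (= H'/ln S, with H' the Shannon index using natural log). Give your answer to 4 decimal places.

0.9976

H' = −Σ pᵢ ln pᵢ = −((-0.302917) + (-0.283487) + (-0.274772) + (-0.274772) + (-0.260576) + (-0.265437) + (-0.279251)) = 1.941211 (working shown to 6 dp, full precision carried).
With S = 7 species, ln S = 1.945910, so J = 1.941211/1.945910 = 0.997585, i.e. 0.9976 to 4 decimal places.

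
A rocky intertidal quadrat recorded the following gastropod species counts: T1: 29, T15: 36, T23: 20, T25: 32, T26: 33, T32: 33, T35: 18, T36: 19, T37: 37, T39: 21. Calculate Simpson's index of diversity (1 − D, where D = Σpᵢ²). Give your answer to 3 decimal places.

0.893

Total N = 29+36+20+32+33+33+18+19+37+21 = 278, so the proportions are 0.10432, 0.1295, 0.07194, 0.11511, 0.11871, 0.11871, 0.06475, 0.06835, 0.13309, 0.07554 (working shown to 5 dp, full precision carried).
D = 0.10432² + 0.1295² + 0.07194² + 0.11511² + 0.11871² + 0.11871² + 0.06475² + 0.06835² + 0.13309² + 0.07554² = 0.01088 + 0.01677 + 0.00518 + 0.01325 + 0.01409 + 0.01409 + 0.00419 + 0.00467 + 0.01771 + 0.00571 = 0.10654.
So 1 − D = 0.89346, i.e. 0.893 to 3 decimal places.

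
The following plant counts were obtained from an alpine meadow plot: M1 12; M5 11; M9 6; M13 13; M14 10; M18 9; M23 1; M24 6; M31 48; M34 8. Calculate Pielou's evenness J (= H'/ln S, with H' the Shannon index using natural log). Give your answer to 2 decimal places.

Total N = 12+11+6+13+10+9+1+6+48+8 = 124, so the proportions are 0.0968, 0.0887, 0.0484, 0.1048, 0.0806, 0.0726, 0.0081, 0.0484, 0.3871, 0.0645 (working shown to 4 dp, full precision carried).
H' = −Σ pᵢ ln pᵢ = −((-0.2260) + (-0.2149) + (-0.1465) + (-0.2364) + (-0.2030) + (-0.1904) + (-0.0389) + (-0.1465) + (-0.3674) + (-0.1768)) = 1.9469.
With S = 10 species, ln S = 2.3026, so J = 1.9469/2.3026 = 0.8455, i.e. 0.85 to 2 decimal places.

0.85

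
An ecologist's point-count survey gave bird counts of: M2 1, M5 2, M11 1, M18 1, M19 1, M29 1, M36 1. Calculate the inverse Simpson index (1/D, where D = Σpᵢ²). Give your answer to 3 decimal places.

6.400

Total N = 1+2+1+1+1+1+1 = 8, so the proportions are 0.125, 0.25, 0.125, 0.125, 0.125, 0.125, 0.125 (working shown to 7 dp, full precision carried).
D = 0.125² + 0.25² + 0.125² + 0.125² + 0.125² + 0.125² + 0.125² = 0.0156250 + 0.0625000 + 0.0156250 + 0.0156250 + 0.0156250 + 0.0156250 + 0.0156250 = 0.1562500.
So 1/D = 6.40000, i.e. 6.400 to 3 decimal places.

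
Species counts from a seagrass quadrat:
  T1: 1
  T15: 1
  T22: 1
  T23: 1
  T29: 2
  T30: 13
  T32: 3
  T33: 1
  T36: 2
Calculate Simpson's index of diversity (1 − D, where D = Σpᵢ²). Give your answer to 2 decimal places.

Total N = 1+1+1+1+2+13+3+1+2 = 25, so the proportions are 0.04, 0.04, 0.04, 0.04, 0.08, 0.52, 0.12, 0.04, 0.08 (working shown to 4 dp, full precision carried).
D = 0.04² + 0.04² + 0.04² + 0.04² + 0.08² + 0.52² + 0.12² + 0.04² + 0.08² = 0.0016 + 0.0016 + 0.0016 + 0.0016 + 0.0064 + 0.2704 + 0.0144 + 0.0016 + 0.0064 = 0.3056.
So 1 − D = 0.6944, i.e. 0.69 to 2 decimal places.

0.69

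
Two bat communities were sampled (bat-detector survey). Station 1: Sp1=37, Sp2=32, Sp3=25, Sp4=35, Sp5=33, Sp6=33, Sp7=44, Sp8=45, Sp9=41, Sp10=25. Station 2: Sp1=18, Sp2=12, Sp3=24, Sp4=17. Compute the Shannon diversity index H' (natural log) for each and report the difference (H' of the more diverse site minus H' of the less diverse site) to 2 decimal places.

Station 1: N=350, proportions 0.1057, 0.0914, 0.0714, 0.1, 0.0943, 0.0943, 0.1257, 0.1286, 0.1171, 0.0714, giving H' = 2.2845 (working shown to 4 dp, full precision carried).
Station 2: N=71, proportions 0.2535, 0.169, 0.338, 0.2394, giving H' = 1.3573.
Difference = |2.2845 − 1.3573| = 0.9272, i.e. 0.93 to 2 decimal places.

0.93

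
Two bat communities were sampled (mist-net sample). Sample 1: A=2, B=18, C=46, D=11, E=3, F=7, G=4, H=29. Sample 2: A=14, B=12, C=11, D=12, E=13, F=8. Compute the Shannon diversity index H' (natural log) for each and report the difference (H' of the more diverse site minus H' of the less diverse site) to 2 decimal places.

0.12

Sample 1: N=120, proportions 0.0167, 0.15, 0.3833, 0.0917, 0.025, 0.0583, 0.0333, 0.2417, giving H' = 1.6540 (working shown to 4 dp, full precision carried).
Sample 2: N=70, proportions 0.2, 0.1714, 0.1571, 0.1714, 0.1857, 0.1143, giving H' = 1.7779.
Difference = |1.6540 − 1.7779| = 0.1239, i.e. 0.12 to 2 decimal places.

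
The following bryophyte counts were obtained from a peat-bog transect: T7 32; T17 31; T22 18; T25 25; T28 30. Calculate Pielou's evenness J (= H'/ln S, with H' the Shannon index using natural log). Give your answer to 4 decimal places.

0.9879

Total N = 32+31+18+25+30 = 136, so the proportions are 0.235294, 0.227941, 0.132353, 0.183824, 0.220588 (working shown to 6 dp, full precision carried).
H' = −Σ pᵢ ln pᵢ = −((-0.340452) + (-0.337049) + (-0.267655) + (-0.311356) + (-0.333410)) = 1.589922.
With S = 5 species, ln S = 1.609438, so J = 1.589922/1.609438 = 0.987874, i.e. 0.9879 to 4 decimal places.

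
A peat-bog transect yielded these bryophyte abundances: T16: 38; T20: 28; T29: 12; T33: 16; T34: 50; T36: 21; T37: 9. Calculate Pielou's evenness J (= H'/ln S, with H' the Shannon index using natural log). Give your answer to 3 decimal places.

Total N = 38+28+12+16+50+21+9 = 174, so the proportions are 0.21839, 0.16092, 0.06897, 0.09195, 0.28736, 0.12069, 0.05172 (working shown to 5 dp, full precision carried).
H' = −Σ pᵢ ln pᵢ = −((-0.33227) + (-0.29398) + (-0.18442) + (-0.21945) + (-0.35834) + (-0.25520) + (-0.15320)) = 1.79686.
With S = 7 species, ln S = 1.94591, so J = 1.79686/1.94591 = 0.92340, i.e. 0.923 to 3 decimal places.

0.923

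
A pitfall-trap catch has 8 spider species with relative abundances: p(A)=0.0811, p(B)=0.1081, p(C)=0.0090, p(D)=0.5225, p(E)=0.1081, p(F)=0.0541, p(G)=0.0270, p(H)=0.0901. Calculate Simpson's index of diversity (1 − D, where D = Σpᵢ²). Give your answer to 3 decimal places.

D = 0.0811² + 0.1081² + 0.009² + 0.5225² + 0.1081² + 0.0541² + 0.027² + 0.0901² = 0.00658 + 0.01169 + 0.00008 + 0.27301 + 0.01169 + 0.00293 + 0.00073 + 0.00812 = 0.31481 (working shown to 5 dp, full precision carried).
So 1 − D = 0.68519, i.e. 0.685 to 3 decimal places.

0.685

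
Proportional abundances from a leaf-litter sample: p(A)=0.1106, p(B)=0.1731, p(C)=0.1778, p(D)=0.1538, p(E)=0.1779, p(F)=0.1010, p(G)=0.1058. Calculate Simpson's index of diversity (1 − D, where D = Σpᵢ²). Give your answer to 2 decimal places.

0.85

D = 0.1106² + 0.1731² + 0.1778² + 0.1538² + 0.1779² + 0.101² + 0.1058² = 0.0122 + 0.0300 + 0.0316 + 0.0237 + 0.0316 + 0.0102 + 0.0112 = 0.1505 (working shown to 4 dp, full precision carried).
So 1 − D = 0.8495, i.e. 0.85 to 2 decimal places.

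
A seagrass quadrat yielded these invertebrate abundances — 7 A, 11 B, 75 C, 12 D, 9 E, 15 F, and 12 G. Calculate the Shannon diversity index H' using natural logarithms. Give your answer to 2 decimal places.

1.52

Total N = 7+11+75+12+9+15+12 = 141, so the proportions are 0.0496, 0.078, 0.5319, 0.0851, 0.0638, 0.1064, 0.0851 (working shown to 4 dp, full precision carried).
Each pᵢ ln pᵢ term: 0.0496×(-3.0028)=-0.1491, 0.078×(-2.5509)=-0.1990, 0.5319×(-0.6313)=-0.3358, 0.0851×(-2.4639)=-0.2097, 0.0638×(-2.7515)=-0.1756, 0.1064×(-2.2407)=-0.2384, 0.0851×(-2.4639)=-0.2097.
Sum = -1.5172, so H' = 1.52.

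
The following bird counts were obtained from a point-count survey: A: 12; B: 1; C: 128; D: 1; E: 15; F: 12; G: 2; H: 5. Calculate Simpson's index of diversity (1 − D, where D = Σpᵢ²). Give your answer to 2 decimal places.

0.45

Total N = 12+1+128+1+15+12+2+5 = 176, so the proportions are 0.0682, 0.0057, 0.7273, 0.0057, 0.0852, 0.0682, 0.0114, 0.0284 (working shown to 4 dp, full precision carried).
D = 0.0682² + 0.0057² + 0.7273² + 0.0057² + 0.0852² + 0.0682² + 0.0114² + 0.0284² = 0.0046 + 0.0000 + 0.5289 + 0.0000 + 0.0073 + 0.0046 + 0.0001 + 0.0008 = 0.5465.
So 1 − D = 0.4535, i.e. 0.45 to 2 decimal places.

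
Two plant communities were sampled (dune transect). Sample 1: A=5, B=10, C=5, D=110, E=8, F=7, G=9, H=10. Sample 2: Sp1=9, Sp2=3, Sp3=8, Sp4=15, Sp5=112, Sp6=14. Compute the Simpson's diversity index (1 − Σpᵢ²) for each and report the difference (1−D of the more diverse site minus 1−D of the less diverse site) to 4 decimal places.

Sample 1: N=164, proportions 0.030488, 0.060976, 0.030488, 0.670732, 0.04878, 0.042683, 0.054878, 0.060976, giving 1−D = 0.533611 (working shown to 6 dp, full precision carried).
Sample 2: N=161, proportions 0.055901, 0.018634, 0.049689, 0.093168, 0.695652, 0.086957, giving 1−D = 0.493885.
Difference = |0.533611 − 0.493885| = 0.039726, i.e. 0.0397 to 4 decimal places.

0.0397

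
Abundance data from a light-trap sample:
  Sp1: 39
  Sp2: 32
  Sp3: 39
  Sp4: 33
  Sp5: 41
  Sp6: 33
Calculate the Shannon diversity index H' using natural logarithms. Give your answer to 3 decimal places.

Total N = 39+32+39+33+41+33 = 217, so the proportions are 0.17972, 0.14747, 0.17972, 0.15207, 0.18894, 0.15207 (working shown to 5 dp, full precision carried).
Each pᵢ ln pᵢ term: 0.17972×(-1.71634)=-0.30847, 0.14747×(-1.91416)=-0.28227, 0.17972×(-1.71634)=-0.30847, 0.15207×(-1.88339)=-0.28641, 0.18894×(-1.66633)=-0.31484, 0.15207×(-1.88339)=-0.28641.
Sum = -1.78687, so H' = 1.787.

1.787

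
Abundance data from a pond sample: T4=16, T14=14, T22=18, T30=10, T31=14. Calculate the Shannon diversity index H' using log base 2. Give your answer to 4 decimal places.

2.2965

Total N = 16+14+18+10+14 = 72, so the proportions are 0.222222, 0.194444, 0.25, 0.138889, 0.194444 (working shown to 6 dp, full precision carried).
Each pᵢ log₂ pᵢ term: 0.222222×(-2.169925)=-0.482206, 0.194444×(-2.362570)=-0.459389, 0.25×(-2.000000)=-0.500000, 0.138889×(-2.847997)=-0.395555, 0.194444×(-2.362570)=-0.459389.
Sum = -2.296538, so H' = 2.2965.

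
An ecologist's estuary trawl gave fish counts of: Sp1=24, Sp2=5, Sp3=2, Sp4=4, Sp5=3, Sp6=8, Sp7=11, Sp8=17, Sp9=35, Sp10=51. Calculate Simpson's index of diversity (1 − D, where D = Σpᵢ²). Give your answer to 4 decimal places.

Total N = 24+5+2+4+3+8+11+17+35+51 = 160, so the proportions are 0.15, 0.03125, 0.0125, 0.025, 0.01875, 0.05, 0.06875, 0.10625, 0.21875, 0.31875 (working shown to 6 dp, full precision carried).
D = 0.15² + 0.03125² + 0.0125² + 0.025² + 0.01875² + 0.05² + 0.06875² + 0.10625² + 0.21875² + 0.31875² = 0.022500 + 0.000977 + 0.000156 + 0.000625 + 0.000352 + 0.002500 + 0.004727 + 0.011289 + 0.047852 + 0.101602 = 0.192578.
So 1 − D = 0.807422, i.e. 0.8074 to 4 decimal places.

0.8074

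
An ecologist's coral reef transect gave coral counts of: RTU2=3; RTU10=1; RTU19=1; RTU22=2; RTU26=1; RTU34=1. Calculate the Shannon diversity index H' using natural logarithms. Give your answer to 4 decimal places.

1.6770

Total N = 3+1+1+2+1+1 = 9, so the proportions are 0.333333, 0.111111, 0.111111, 0.222222, 0.111111, 0.111111 (working shown to 6 dp, full precision carried).
Each pᵢ ln pᵢ term: 0.333333×(-1.098612)=-0.366204, 0.111111×(-2.197225)=-0.244136, 0.111111×(-2.197225)=-0.244136, 0.222222×(-1.504077)=-0.334239, 0.111111×(-2.197225)=-0.244136, 0.111111×(-2.197225)=-0.244136.
Sum = -1.676988, so H' = 1.6770.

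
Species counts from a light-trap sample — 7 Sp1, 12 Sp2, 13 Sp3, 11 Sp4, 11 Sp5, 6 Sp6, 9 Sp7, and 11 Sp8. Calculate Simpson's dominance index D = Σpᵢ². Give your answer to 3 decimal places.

Total N = 7+12+13+11+11+6+9+11 = 80, so the proportions are 0.0875, 0.15, 0.1625, 0.1375, 0.1375, 0.075, 0.1125, 0.1375 (working shown to 5 dp, full precision carried).
D = 0.0875² + 0.15² + 0.1625² + 0.1375² + 0.1375² + 0.075² + 0.1125² + 0.1375² = 0.00766 + 0.02250 + 0.02641 + 0.01891 + 0.01891 + 0.00562 + 0.01266 + 0.01891 = 0.13156.
To 3 decimal places, D = 0.132.

0.132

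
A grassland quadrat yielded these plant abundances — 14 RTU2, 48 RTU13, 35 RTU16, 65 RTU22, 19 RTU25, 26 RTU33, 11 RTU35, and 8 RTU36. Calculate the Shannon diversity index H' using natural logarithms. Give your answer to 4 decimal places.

1.8710

Total N = 14+48+35+65+19+26+11+8 = 226, so the proportions are 0.061947, 0.212389, 0.154867, 0.287611, 0.084071, 0.115044, 0.048673, 0.035398 (working shown to 6 dp, full precision carried).
Each pᵢ ln pᵢ term: 0.061947×(-2.781478)=-0.172304, 0.212389×(-1.549334)=-0.329062, 0.154867×(-1.865187)=-0.288856, 0.287611×(-1.246148)=-0.358405, 0.084071×(-2.476096)=-0.208167, 0.115044×(-2.162438)=-0.248776, 0.048673×(-3.022640)=-0.147120, 0.035398×(-3.341093)=-0.118269.
Sum = -1.870960, so H' = 1.8710.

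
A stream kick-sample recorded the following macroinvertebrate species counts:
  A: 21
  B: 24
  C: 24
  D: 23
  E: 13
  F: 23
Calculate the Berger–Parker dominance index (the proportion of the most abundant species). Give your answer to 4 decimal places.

Total N = 21+24+24+23+13+23 = 128, so the proportions are 0.164062, 0.1875, 0.1875, 0.179688, 0.101562, 0.179688 (working shown to 6 dp, full precision carried).
The largest proportion is 0.1875, i.e. d = 0.1875 to 4 decimal places.

0.1875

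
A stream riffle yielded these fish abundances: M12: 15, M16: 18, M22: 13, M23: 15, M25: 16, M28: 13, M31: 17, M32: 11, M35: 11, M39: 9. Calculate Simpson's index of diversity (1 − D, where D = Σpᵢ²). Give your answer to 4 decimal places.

Total N = 15+18+13+15+16+13+17+11+11+9 = 138, so the proportions are 0.108696, 0.130435, 0.094203, 0.108696, 0.115942, 0.094203, 0.123188, 0.07971, 0.07971, 0.065217 (working shown to 6 dp, full precision carried).
D = 0.108696² + 0.130435² + 0.094203² + 0.108696² + 0.115942² + 0.094203² + 0.123188² + 0.07971² + 0.07971² + 0.065217² = 0.011815 + 0.017013 + 0.008874 + 0.011815 + 0.013443 + 0.008874 + 0.015175 + 0.006354 + 0.006354 + 0.004253 = 0.103970.
So 1 − D = 0.896030, i.e. 0.8960 to 4 decimal places.

0.8960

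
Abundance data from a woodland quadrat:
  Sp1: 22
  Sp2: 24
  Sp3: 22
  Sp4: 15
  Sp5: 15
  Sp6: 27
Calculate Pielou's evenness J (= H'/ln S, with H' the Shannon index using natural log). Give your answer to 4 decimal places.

0.9869

Total N = 22+24+22+15+15+27 = 125, so the proportions are 0.176, 0.192, 0.176, 0.12, 0.12, 0.216 (working shown to 6 dp, full precision carried).
H' = −Σ pᵢ ln pᵢ = −((-0.305760) + (-0.316850) + (-0.305760) + (-0.254432) + (-0.254432) + (-0.331015)) = 1.768248.
With S = 6 species, ln S = 1.791759, so J = 1.768248/1.791759 = 0.986878, i.e. 0.9869 to 4 decimal places.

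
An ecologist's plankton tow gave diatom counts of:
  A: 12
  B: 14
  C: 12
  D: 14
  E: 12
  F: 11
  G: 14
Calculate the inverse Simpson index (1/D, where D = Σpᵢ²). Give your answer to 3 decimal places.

6.942

Total N = 12+14+12+14+12+11+14 = 89, so the proportions are 0.1348315, 0.1573034, 0.1348315, 0.1573034, 0.1348315, 0.1235955, 0.1573034 (working shown to 7 dp, full precision carried).
D = 0.1348315² + 0.1573034² + 0.1348315² + 0.1573034² + 0.1348315² + 0.1235955² + 0.1573034² = 0.0181795 + 0.0247444 + 0.0181795 + 0.0247444 + 0.0181795 + 0.0152758 + 0.0247444 = 0.1440475.
So 1/D = 6.94216, i.e. 6.942 to 3 decimal places.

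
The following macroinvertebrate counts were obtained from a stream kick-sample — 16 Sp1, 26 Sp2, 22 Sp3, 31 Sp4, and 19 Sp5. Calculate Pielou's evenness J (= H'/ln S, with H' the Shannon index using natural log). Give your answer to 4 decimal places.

0.9835

Total N = 16+26+22+31+19 = 114, so the proportions are 0.140351, 0.22807, 0.192982, 0.27193, 0.166667 (working shown to 6 dp, full precision carried).
H' = −Σ pᵢ ln pᵢ = −((-0.275594) + (-0.337111) + (-0.317486) + (-0.354110) + (-0.298627)) = 1.582928.
With S = 5 species, ln S = 1.609438, so J = 1.582928/1.609438 = 0.983529, i.e. 0.9835 to 4 decimal places.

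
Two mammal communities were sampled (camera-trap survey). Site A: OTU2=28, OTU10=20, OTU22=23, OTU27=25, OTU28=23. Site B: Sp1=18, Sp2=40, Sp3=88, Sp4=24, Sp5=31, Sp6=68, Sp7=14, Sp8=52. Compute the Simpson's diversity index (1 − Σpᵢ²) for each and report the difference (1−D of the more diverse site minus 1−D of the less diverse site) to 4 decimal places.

0.0356

Site A: N=119, proportions 0.2352941176, 0.1680672269, 0.1932773109, 0.2100840336, 0.1932773109, giving 1−D = 0.7975425464 (working shown to 10 dp, full precision carried).
Site B: N=335, proportions 0.0537313433, 0.1194029851, 0.2626865672, 0.071641791, 0.0925373134, 0.2029850746, 0.0417910448, 0.1552238806, giving 1−D = 0.8331120517.
Difference = |0.7975425464 − 0.8331120517| = 0.0355695053, i.e. 0.0356 to 4 decimal places.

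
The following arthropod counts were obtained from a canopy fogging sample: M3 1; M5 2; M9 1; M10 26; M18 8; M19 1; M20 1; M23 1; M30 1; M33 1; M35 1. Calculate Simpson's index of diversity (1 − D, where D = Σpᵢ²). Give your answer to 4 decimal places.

0.6116

Total N = 1+2+1+26+8+1+1+1+1+1+1 = 44, so the proportions are 0.022727, 0.045455, 0.022727, 0.590909, 0.181818, 0.022727, 0.022727, 0.022727, 0.022727, 0.022727, 0.022727 (working shown to 6 dp, full precision carried).
D = 0.022727² + 0.045455² + 0.022727² + 0.590909² + 0.181818² + 0.022727² + 0.022727² + 0.022727² + 0.022727² + 0.022727² + 0.022727² = 0.000517 + 0.002066 + 0.000517 + 0.349174 + 0.033058 + 0.000517 + 0.000517 + 0.000517 + 0.000517 + 0.000517 + 0.000517 = 0.388430.
So 1 − D = 0.611570, i.e. 0.6116 to 4 decimal places.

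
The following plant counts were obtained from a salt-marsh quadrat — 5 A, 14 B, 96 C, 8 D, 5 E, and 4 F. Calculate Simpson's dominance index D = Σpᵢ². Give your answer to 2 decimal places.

0.55

Total N = 5+14+96+8+5+4 = 132, so the proportions are 0.0379, 0.1061, 0.7273, 0.0606, 0.0379, 0.0303 (working shown to 4 dp, full precision carried).
D = 0.0379² + 0.1061² + 0.7273² + 0.0606² + 0.0379² + 0.0303² = 0.0014 + 0.0112 + 0.5289 + 0.0037 + 0.0014 + 0.0009 = 0.5476.
To 2 decimal places, D = 0.55.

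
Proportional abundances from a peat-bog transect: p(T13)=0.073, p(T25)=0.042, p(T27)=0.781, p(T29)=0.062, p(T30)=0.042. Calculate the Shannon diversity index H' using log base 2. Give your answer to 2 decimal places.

1.19

Each pᵢ log₂ pᵢ term (working shown to 4 dp, full precision carried): 0.073×(-3.7760)=-0.2756, 0.042×(-4.5735)=-0.1921, 0.781×(-0.3566)=-0.2785, 0.062×(-4.0116)=-0.2487, 0.042×(-4.5735)=-0.1921.
Sum = -1.1870, so H' = 1.19.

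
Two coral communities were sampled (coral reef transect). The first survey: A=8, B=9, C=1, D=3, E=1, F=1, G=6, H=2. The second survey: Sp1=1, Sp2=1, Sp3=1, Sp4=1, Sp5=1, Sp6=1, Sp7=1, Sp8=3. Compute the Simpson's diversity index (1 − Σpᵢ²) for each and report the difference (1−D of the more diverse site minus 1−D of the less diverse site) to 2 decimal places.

0.04

The first survey: N=31, proportions 0.25806, 0.29032, 0.03226, 0.09677, 0.03226, 0.03226, 0.19355, 0.06452, giving 1−D = 0.79501 (working shown to 5 dp, full precision carried).
The second survey: N=10, proportions 0.1, 0.1, 0.1, 0.1, 0.1, 0.1, 0.1, 0.3, giving 1−D = 0.84000.
Difference = |0.79501 − 0.84000| = 0.04499, i.e. 0.04 to 2 decimal places.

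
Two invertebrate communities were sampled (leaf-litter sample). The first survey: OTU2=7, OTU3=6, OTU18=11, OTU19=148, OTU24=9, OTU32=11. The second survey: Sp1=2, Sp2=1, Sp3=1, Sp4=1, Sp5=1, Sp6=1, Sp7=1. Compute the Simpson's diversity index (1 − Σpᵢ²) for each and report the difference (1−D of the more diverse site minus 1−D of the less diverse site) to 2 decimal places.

The first survey: N=192, proportions 0.03646, 0.03125, 0.05729, 0.77083, 0.04688, 0.05729, giving 1−D = 0.39475 (working shown to 5 dp, full precision carried).
The second survey: N=8, proportions 0.25, 0.125, 0.125, 0.125, 0.125, 0.125, 0.125, giving 1−D = 0.84375.
Difference = |0.39475 − 0.84375| = 0.44900, i.e. 0.45 to 2 decimal places.

0.45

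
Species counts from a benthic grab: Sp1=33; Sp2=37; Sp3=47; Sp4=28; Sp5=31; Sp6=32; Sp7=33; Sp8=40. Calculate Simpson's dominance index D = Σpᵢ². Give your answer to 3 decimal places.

Total N = 33+37+47+28+31+32+33+40 = 281, so the proportions are 0.11744, 0.13167, 0.16726, 0.09964, 0.11032, 0.11388, 0.11744, 0.14235 (working shown to 5 dp, full precision carried).
D = 0.11744² + 0.13167² + 0.16726² + 0.09964² + 0.11032² + 0.11388² + 0.11744² + 0.14235² = 0.01379 + 0.01734 + 0.02798 + 0.00993 + 0.01217 + 0.01297 + 0.01379 + 0.02026 = 0.12823.
To 3 decimal places, D = 0.128.

0.128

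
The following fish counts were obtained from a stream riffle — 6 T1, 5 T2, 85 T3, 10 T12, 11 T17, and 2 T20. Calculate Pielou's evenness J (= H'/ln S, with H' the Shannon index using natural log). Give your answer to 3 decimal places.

Total N = 6+5+85+10+11+2 = 119, so the proportions are 0.05042, 0.04202, 0.71429, 0.08403, 0.09244, 0.01681 (working shown to 5 dp, full precision carried).
H' = −Σ pᵢ ln pᵢ = −((-0.15062) + (-0.13318) + (-0.24034) + (-0.20811) + (-0.22011) + (-0.06867)) = 1.02104.
With S = 6 species, ln S = 1.79176, so J = 1.02104/1.79176 = 0.56985, i.e. 0.570 to 3 decimal places.

0.570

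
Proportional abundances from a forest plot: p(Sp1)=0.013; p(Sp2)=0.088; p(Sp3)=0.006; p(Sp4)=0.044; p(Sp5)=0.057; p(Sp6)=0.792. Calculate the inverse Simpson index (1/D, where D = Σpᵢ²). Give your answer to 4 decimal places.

1.5615

D = 0.013² + 0.088² + 0.006² + 0.044² + 0.057² + 0.792² = 0.0001690 + 0.0077440 + 0.0000360 + 0.0019360 + 0.0032490 + 0.6272640 = 0.6403980 (working shown to 7 dp, full precision carried).
So 1/D = 1.561529, i.e. 1.5615 to 4 decimal places.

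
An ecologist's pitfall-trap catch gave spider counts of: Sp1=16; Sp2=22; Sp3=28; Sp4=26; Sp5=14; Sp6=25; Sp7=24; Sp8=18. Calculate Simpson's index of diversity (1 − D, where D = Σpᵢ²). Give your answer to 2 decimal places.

Total N = 16+22+28+26+14+25+24+18 = 173, so the proportions are 0.0925, 0.1272, 0.1618, 0.1503, 0.0809, 0.1445, 0.1387, 0.104 (working shown to 4 dp, full precision carried).
D = 0.0925² + 0.1272² + 0.1618² + 0.1503² + 0.0809² + 0.1445² + 0.1387² + 0.104² = 0.0086 + 0.0162 + 0.0262 + 0.0226 + 0.0065 + 0.0209 + 0.0192 + 0.0108 = 0.1310.
So 1 − D = 0.8690, i.e. 0.87 to 2 decimal places.

0.87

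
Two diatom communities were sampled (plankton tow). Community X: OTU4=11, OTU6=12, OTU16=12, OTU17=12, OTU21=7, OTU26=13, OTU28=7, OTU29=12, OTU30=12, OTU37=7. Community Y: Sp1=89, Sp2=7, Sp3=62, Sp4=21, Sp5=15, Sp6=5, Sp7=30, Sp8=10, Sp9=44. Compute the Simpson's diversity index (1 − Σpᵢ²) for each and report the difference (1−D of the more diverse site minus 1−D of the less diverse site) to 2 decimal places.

Community X: N=105, proportions 0.1048, 0.1143, 0.1143, 0.1143, 0.0667, 0.1238, 0.0667, 0.1143, 0.1143, 0.0667, giving 1−D = 0.8951 (working shown to 4 dp, full precision carried).
Community Y: N=283, proportions 0.3145, 0.0247, 0.2191, 0.0742, 0.053, 0.0177, 0.106, 0.0353, 0.1555, giving 1−D = 0.8072.
Difference = |0.8951 − 0.8072| = 0.0879, i.e. 0.09 to 2 decimal places.

0.09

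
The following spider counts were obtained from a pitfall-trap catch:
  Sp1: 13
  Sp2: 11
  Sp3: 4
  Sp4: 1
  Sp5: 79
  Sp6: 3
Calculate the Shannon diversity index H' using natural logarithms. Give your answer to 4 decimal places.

0.9821

Total N = 13+11+4+1+79+3 = 111, so the proportions are 0.117117, 0.099099, 0.036036, 0.009009, 0.711712, 0.027027 (working shown to 6 dp, full precision carried).
Each pᵢ ln pᵢ term: 0.117117×(-2.144581)=-0.251167, 0.099099×(-2.311635)=-0.229081, 0.036036×(-3.323236)=-0.119756, 0.009009×(-4.709530)=-0.042428, 0.711712×(-0.340082)=-0.242041, 0.027027×(-3.610918)=-0.097592.
Sum = -0.982065, so H' = 0.9821.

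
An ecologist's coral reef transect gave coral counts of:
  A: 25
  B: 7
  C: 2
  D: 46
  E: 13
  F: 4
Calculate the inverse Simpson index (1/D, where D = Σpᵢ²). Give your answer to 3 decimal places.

Total N = 25+7+2+46+13+4 = 97, so the proportions are 0.257732, 0.072165, 0.020619, 0.474227, 0.134021, 0.041237 (working shown to 6 dp, full precision carried).
D = 0.257732² + 0.072165² + 0.020619² + 0.474227² + 0.134021² + 0.041237² = 0.066426 + 0.005208 + 0.000425 + 0.224891 + 0.017962 + 0.001700 = 0.316612.
So 1/D = 3.15844, i.e. 3.158 to 3 decimal places.

3.158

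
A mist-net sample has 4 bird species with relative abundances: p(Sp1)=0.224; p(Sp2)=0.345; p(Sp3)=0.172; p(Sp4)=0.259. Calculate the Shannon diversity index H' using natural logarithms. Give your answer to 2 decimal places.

1.35

Each pᵢ ln pᵢ term (working shown to 5 dp, full precision carried): 0.224×(-1.49611)=-0.33513, 0.345×(-1.06421)=-0.36715, 0.172×(-1.76026)=-0.30276, 0.259×(-1.35093)=-0.34989.
Sum = -1.35494, so H' = 1.35.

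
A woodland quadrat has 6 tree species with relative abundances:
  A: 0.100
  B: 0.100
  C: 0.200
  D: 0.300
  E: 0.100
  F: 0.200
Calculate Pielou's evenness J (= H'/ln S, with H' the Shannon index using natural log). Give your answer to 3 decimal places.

H' = −Σ pᵢ ln pᵢ = −((-0.23026) + (-0.23026) + (-0.32189) + (-0.36119) + (-0.23026) + (-0.32189)) = 1.69574 (working shown to 5 dp, full precision carried).
With S = 6 species, ln S = 1.79176, so J = 1.69574/1.79176 = 0.94641, i.e. 0.946 to 3 decimal places.

0.946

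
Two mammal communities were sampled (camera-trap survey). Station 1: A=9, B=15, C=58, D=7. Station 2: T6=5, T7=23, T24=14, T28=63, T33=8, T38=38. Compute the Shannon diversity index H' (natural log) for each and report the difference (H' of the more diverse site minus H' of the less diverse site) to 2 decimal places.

0.48

Station 1: N=89, proportions 0.10112, 0.16854, 0.65169, 0.07865, giving H' = 1.01085 (working shown to 5 dp, full precision carried).
Station 2: N=151, proportions 0.03311, 0.15232, 0.09272, 0.41722, 0.05298, 0.25166, giving H' = 1.48753.
Difference = |1.01085 − 1.48753| = 0.47668, i.e. 0.48 to 2 decimal places.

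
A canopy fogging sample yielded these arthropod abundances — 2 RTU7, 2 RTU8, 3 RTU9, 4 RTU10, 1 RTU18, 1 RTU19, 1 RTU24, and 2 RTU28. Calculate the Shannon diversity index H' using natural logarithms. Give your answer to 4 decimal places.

1.9601

Total N = 2+2+3+4+1+1+1+2 = 16, so the proportions are 0.125, 0.125, 0.1875, 0.25, 0.0625, 0.0625, 0.0625, 0.125 (working shown to 6 dp, full precision carried).
Each pᵢ ln pᵢ term: 0.125×(-2.079442)=-0.259930, 0.125×(-2.079442)=-0.259930, 0.1875×(-1.673976)=-0.313871, 0.25×(-1.386294)=-0.346574, 0.0625×(-2.772589)=-0.173287, 0.0625×(-2.772589)=-0.173287, 0.0625×(-2.772589)=-0.173287, 0.125×(-2.079442)=-0.259930.
Sum = -1.960095, so H' = 1.9601.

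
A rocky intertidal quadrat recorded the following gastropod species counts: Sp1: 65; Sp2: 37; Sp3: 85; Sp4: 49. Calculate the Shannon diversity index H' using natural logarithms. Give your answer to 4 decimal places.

Total N = 65+37+85+49 = 236, so the proportions are 0.275424, 0.15678, 0.360169, 0.207627 (working shown to 6 dp, full precision carried).
Each pᵢ ln pᵢ term: 0.275424×(-1.289445)=-0.355144, 0.15678×(-1.852914)=-0.290499, 0.360169×(-1.021181)=-0.367798, 0.207627×(-1.572012)=-0.326392.
Sum = -1.339833, so H' = 1.3398.

1.3398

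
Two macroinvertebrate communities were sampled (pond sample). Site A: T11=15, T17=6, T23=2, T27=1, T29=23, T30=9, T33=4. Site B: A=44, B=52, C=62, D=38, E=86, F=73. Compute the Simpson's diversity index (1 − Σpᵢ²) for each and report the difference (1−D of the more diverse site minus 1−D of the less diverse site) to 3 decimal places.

Site A: N=60, proportions 0.25, 0.1, 0.03333, 0.01667, 0.38333, 0.15, 0.06667, giving 1−D = 0.75222 (working shown to 5 dp, full precision carried).
Site B: N=355, proportions 0.12394, 0.14648, 0.17465, 0.10704, 0.24225, 0.20563, giving 1−D = 0.82025.
Difference = |0.75222 − 0.82025| = 0.06803, i.e. 0.068 to 3 decimal places.

0.068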